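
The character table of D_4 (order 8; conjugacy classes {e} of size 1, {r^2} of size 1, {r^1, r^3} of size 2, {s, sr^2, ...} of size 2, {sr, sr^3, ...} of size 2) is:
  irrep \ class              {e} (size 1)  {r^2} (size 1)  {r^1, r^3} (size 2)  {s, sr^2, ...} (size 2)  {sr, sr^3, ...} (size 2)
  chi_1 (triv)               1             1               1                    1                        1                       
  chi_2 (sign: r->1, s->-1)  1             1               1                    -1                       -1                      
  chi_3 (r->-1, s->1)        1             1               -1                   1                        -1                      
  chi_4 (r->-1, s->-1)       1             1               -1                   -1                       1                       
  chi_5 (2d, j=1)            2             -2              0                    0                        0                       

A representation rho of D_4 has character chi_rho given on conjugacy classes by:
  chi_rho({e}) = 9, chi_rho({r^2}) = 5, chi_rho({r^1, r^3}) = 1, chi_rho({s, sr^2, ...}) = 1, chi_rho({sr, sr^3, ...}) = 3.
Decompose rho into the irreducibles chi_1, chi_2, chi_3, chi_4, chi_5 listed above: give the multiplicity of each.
Multiplicities: chi_1: 3, chi_2: 1, chi_3: 1, chi_4: 2, chi_5: 1.

Justification: Use <chi_rho, chi> = (1/|G|) sum_C |C| * chi_rho(C) * conj(chi(C)) with |G| = 8 for each irreducible chi in the table:
  <chi_rho, chi_1> = (1/8)[1*(9)*conj(1) + 1*(5)*conj(1) + 2*(1)*conj(1) + 2*(1)*conj(1) + 2*(3)*conj(1)]
      = (1/8)[(9) + (5) + (2) + (2) + (6)] = 24/8 = 3
  <chi_rho, chi_2> = (1/8)[1*(9)*conj(1) + 1*(5)*conj(1) + 2*(1)*conj(1) + 2*(1)*conj(-1) + 2*(3)*conj(-1)]
      = (1/8)[(9) + (5) + (2) + (-2) + (-6)] = 8/8 = 1
  <chi_rho, chi_3> = (1/8)[1*(9)*conj(1) + 1*(5)*conj(1) + 2*(1)*conj(-1) + 2*(1)*conj(1) + 2*(3)*conj(-1)]
      = (1/8)[(9) + (5) + (-2) + (2) + (-6)] = 8/8 = 1
  <chi_rho, chi_4> = (1/8)[1*(9)*conj(1) + 1*(5)*conj(1) + 2*(1)*conj(-1) + 2*(1)*conj(-1) + 2*(3)*conj(1)]
      = (1/8)[(9) + (5) + (-2) + (-2) + (6)] = 16/8 = 2
  <chi_rho, chi_5> = (1/8)[1*(9)*conj(2) + 1*(5)*conj(-2) + 2*(1)*conj(0) + 2*(1)*conj(0) + 2*(3)*conj(0)]
      = (1/8)[(18) + (-10) + (0) + (0) + (0)] = 8/8 = 1
Dimension check: dim(rho) = sum (mult * dim) = 3*1 + 1*1 + 1*1 + 2*1 + 1*2 = 9 = chi_rho(e) = 9.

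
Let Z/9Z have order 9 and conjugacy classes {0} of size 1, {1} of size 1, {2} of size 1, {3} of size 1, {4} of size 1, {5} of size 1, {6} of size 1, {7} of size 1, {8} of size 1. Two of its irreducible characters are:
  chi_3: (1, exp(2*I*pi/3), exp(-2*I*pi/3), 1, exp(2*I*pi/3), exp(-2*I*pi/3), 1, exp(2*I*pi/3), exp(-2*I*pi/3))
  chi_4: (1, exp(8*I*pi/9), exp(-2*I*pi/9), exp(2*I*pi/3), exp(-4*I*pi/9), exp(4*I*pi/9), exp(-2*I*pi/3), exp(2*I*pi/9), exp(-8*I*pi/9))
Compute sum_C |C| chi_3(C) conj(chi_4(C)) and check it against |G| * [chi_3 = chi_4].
Sum = 0; so <chi_3, chi_4> = 0 (distinct irreducibles are orthogonal).

Reasoning: Compute term by term over conjugacy classes (|C| * chi_3(C) * conj(chi_4(C))):
  1*(1)*conj(1) + 1*(exp(2*I*pi/3))*conj(exp(8*I*pi/9)) + 1*(exp(-2*I*pi/3))*conj(exp(-2*I*pi/9)) + 1*(1)*conj(exp(2*I*pi/3)) + 1*(exp(2*I*pi/3))*conj(exp(-4*I*pi/9)) + 1*(exp(-2*I*pi/3))*conj(exp(4*I*pi/9)) + 1*(1)*conj(exp(-2*I*pi/3)) + 1*(exp(2*I*pi/3))*conj(exp(2*I*pi/9)) + 1*(exp(-2*I*pi/3))*conj(exp(-8*I*pi/9))
  = (1) + (exp(-2*I*pi/9)) + (exp(-4*I*pi/9)) + (exp(-2*I*pi/3)) + (exp(-8*I*pi/9)) + (exp(8*I*pi/9)) + (exp(2*I*pi/3)) + (exp(4*I*pi/9)) + (exp(2*I*pi/9))
  = 0.
(Exp terms are combined using exp(i*s)*conj(exp(i*t)) = exp(i*(s-t)), and sums of them are collapsed using the identity that for every m > 1 the m distinct m-th roots of unity sum to 0, e.g. 1 + exp(2*I*pi/3) + exp(-2*I*pi/3) = 0.)
Dividing by |G| = 9 gives 0/9 = 0, matching the row-orthogonality relation <chi_3, chi_4> = [chi_3 = chi_4].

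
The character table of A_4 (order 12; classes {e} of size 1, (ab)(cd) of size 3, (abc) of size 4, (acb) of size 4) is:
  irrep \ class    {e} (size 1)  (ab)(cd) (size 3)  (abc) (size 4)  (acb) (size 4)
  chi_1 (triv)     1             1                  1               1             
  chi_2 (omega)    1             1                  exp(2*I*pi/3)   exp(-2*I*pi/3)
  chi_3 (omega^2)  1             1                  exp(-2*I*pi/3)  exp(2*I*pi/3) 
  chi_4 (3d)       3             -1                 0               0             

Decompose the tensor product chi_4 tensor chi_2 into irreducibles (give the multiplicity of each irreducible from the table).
chi_4 tensor chi_2 = chi_4 (all other irreducibles have multiplicity 0).

Derivation: The character of a tensor product is the pointwise product (chi_4 * chi_2)(C) = chi_4(C) * chi_2(C):
  {e}: (3)*(1), (ab)(cd): (-1)*(1), (abc): (0)*(exp(2*I*pi/3)), (acb): (0)*(exp(-2*I*pi/3))
so (chi_4 * chi_2) takes values
  {e} -> 3, (ab)(cd) -> -1, (abc) -> 0, (acb) -> 0.
Now take the inner product of this character with each irreducible chi from the table, <chi_4*chi_2, chi> = (1/12) sum_C |C| (chi_4*chi_2)(C) conj(chi(C)):
  <chi_4*chi_2, chi_1> = (1/12)[1*(3)*conj(1) + 3*(-1)*conj(1) + 4*(0)*conj(1) + 4*(0)*conj(1)]
      = (1/12)[(3) + (-3) + (0) + (0)] = 0/12 = 0
  <chi_4*chi_2, chi_2> = (1/12)[1*(3)*conj(1) + 3*(-1)*conj(1) + 4*(0)*conj(exp(2*I*pi/3)) + 4*(0)*conj(exp(-2*I*pi/3))]
      = (1/12)[(3) + (-3) + (0) + (0)] = 0/12 = 0
  <chi_4*chi_2, chi_3> = (1/12)[1*(3)*conj(1) + 3*(-1)*conj(1) + 4*(0)*conj(exp(-2*I*pi/3)) + 4*(0)*conj(exp(2*I*pi/3))]
      = (1/12)[(3) + (-3) + (0) + (0)] = 0/12 = 0
  <chi_4*chi_2, chi_4> = (1/12)[1*(3)*conj(3) + 3*(-1)*conj(-1) + 4*(0)*conj(0) + 4*(0)*conj(0)]
      = (1/12)[(9) + (3) + (0) + (0)] = 12/12 = 1
(Exp terms are combined using exp(i*s)*conj(exp(i*t)) = exp(i*(s-t)), and sums of them are collapsed using the identity that for every m > 1 the m distinct m-th roots of unity sum to 0, e.g. 1 + exp(2*I*pi/3) + exp(-2*I*pi/3) = 0.)
Hence the multiplicities are chi_4: 1. Dimension check: dim(chi_4)*dim(chi_2) = 3*1 = 3 and sum (mult * dim) = 1*3 = 3.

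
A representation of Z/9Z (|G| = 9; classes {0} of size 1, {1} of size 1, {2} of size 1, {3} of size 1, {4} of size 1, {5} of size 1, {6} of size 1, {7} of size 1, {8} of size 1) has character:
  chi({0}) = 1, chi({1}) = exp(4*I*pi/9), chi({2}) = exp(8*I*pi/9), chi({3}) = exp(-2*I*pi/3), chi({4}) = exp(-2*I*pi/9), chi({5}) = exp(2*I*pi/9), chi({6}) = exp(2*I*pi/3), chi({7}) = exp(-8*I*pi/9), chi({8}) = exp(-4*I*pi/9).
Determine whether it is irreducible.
Irreducible: <chi, chi> = 1.

Reasoning: <chi, chi> = (1/|G|) sum_C |C| * |chi(C)|^2 = (1/9)[1*|1|^2 + 1*|exp(4*I*pi/9)|^2 + 1*|exp(8*I*pi/9)|^2 + 1*|exp(-2*I*pi/3)|^2 + 1*|exp(-2*I*pi/9)|^2 + 1*|exp(2*I*pi/9)|^2 + 1*|exp(2*I*pi/3)|^2 + 1*|exp(-8*I*pi/9)|^2 + 1*|exp(-4*I*pi/9)|^2]
  = (1/9)[(1) + (1) + (1) + (1) + (1) + (1) + (1) + (1) + (1)] = 9/9 = 1.
(Exp terms are combined using exp(i*s)*conj(exp(i*t)) = exp(i*(s-t)), and sums of them are collapsed using the identity that for every m > 1 the m distinct m-th roots of unity sum to 0, e.g. 1 + exp(2*I*pi/3) + exp(-2*I*pi/3) = 0.)
A character is irreducible iff <chi, chi> = 1, so this representation is irreducible.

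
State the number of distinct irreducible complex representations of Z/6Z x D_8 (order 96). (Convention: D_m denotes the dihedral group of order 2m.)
42

Derivation: The number of irreducible complex representations of a finite group equals its number of conjugacy classes. For a direct product, #classes(G x H) = #classes(G) * #classes(H). Z/6Z has 6 classes (abelian), D_8 has 7 classes, so 6 * 7 = 42, so Z/6Z x D_8 (order 96) has exactly 42 irreducible complex representations.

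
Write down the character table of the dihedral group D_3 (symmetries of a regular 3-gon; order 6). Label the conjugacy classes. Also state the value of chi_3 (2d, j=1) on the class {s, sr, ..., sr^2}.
Conjugacy classes: {e} of size 1, {r^1, r^2} of size 2, {s, sr, ..., sr^2} of size 3.
Character table:
  irrep \ class              {e} (size 1)  {r^1, r^2} (size 2)  {s, sr, ..., sr^2} (size 3)
  chi_1 (triv)               1             1                    1                          
  chi_2 (sign: r->1, s->-1)  1             1                    -1                         
  chi_3 (2d, j=1)            2             -1                   0                          

Spot check: chi_3 (2d, j=1) on {s, sr, ..., sr^2} = 0.

Why: D_3 has order 2*3 = 6 with 3 conjugacy classes, hence 3 irreducibles. Sum of squared dims 1 + 1 + 4 = 6 = |G|. Linear characters come from the abelianisation; the 2-dimensional irreps have character r^k -> 2*cos(2*pi*j*k/3), reflections -> 0.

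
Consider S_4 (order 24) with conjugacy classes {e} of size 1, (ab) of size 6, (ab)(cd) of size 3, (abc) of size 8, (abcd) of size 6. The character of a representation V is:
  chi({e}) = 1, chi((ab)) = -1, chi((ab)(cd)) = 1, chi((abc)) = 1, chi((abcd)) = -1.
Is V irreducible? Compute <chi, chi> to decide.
Irreducible: <chi, chi> = 1.

Proof sketch: <chi, chi> = (1/|G|) sum_C |C| * |chi(C)|^2 = (1/24)[1*|1|^2 + 6*|-1|^2 + 3*|1|^2 + 8*|1|^2 + 6*|-1|^2]
  = (1/24)[(1) + (6) + (3) + (8) + (6)] = 24/24 = 1.
A character is irreducible iff <chi, chi> = 1, so this representation is irreducible.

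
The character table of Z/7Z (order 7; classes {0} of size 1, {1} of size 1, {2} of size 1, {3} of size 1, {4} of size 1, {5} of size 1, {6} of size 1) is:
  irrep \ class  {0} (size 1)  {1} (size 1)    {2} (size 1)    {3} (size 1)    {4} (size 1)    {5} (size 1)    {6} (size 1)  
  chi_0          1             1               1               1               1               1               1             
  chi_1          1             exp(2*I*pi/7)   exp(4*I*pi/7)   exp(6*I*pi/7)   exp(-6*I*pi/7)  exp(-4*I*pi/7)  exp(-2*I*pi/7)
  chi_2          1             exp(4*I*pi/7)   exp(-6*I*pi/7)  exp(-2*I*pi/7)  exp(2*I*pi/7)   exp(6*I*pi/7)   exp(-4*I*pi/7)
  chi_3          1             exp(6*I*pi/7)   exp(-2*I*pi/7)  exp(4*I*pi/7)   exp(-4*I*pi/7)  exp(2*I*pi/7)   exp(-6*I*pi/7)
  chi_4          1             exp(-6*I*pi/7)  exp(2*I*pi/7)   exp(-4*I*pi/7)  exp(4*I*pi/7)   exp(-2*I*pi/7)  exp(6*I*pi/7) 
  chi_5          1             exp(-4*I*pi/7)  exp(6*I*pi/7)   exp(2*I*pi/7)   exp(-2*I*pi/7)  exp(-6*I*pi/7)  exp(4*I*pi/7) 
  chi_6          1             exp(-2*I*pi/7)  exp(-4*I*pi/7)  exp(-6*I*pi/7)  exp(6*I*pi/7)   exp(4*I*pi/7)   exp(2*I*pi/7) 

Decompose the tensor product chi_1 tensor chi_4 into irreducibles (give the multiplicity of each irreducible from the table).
chi_1 tensor chi_4 = chi_5 (all other irreducibles have multiplicity 0).

Justification: The character of a tensor product is the pointwise product (chi_1 * chi_4)(C) = chi_1(C) * chi_4(C):
  {0}: (1)*(1), {1}: (exp(2*I*pi/7))*(exp(-6*I*pi/7)), {2}: (exp(4*I*pi/7))*(exp(2*I*pi/7)), {3}: (exp(6*I*pi/7))*(exp(-4*I*pi/7)), {4}: (exp(-6*I*pi/7))*(exp(4*I*pi/7)), {5}: (exp(-4*I*pi/7))*(exp(-2*I*pi/7)), {6}: (exp(-2*I*pi/7))*(exp(6*I*pi/7))
so (chi_1 * chi_4) takes values
  {0} -> 1, {1} -> exp(-4*I*pi/7), {2} -> exp(6*I*pi/7), {3} -> exp(2*I*pi/7), {4} -> exp(-2*I*pi/7), {5} -> exp(-6*I*pi/7), {6} -> exp(4*I*pi/7).
Now take the inner product of this character with each irreducible chi from the table, <chi_1*chi_4, chi> = (1/7) sum_C |C| (chi_1*chi_4)(C) conj(chi(C)):
  <chi_1*chi_4, chi_0> = (1/7)[1*(1)*conj(1) + 1*(exp(-4*I*pi/7))*conj(1) + 1*(exp(6*I*pi/7))*conj(1) + 1*(exp(2*I*pi/7))*conj(1) + 1*(exp(-2*I*pi/7))*conj(1) + 1*(exp(-6*I*pi/7))*conj(1) + 1*(exp(4*I*pi/7))*conj(1)]
      = (1/7)[(1) + (exp(-4*I*pi/7)) + (exp(6*I*pi/7)) + (exp(2*I*pi/7)) + (exp(-2*I*pi/7)) + (exp(-6*I*pi/7)) + (exp(4*I*pi/7))] = 0/7 = 0
  <chi_1*chi_4, chi_1> = (1/7)[1*(1)*conj(1) + 1*(exp(-4*I*pi/7))*conj(exp(2*I*pi/7)) + 1*(exp(6*I*pi/7))*conj(exp(4*I*pi/7)) + 1*(exp(2*I*pi/7))*conj(exp(6*I*pi/7)) + 1*(exp(-2*I*pi/7))*conj(exp(-6*I*pi/7)) + 1*(exp(-6*I*pi/7))*conj(exp(-4*I*pi/7)) + 1*(exp(4*I*pi/7))*conj(exp(-2*I*pi/7))]
      = (1/7)[(1) + (exp(-6*I*pi/7)) + (exp(2*I*pi/7)) + (exp(-4*I*pi/7)) + (exp(4*I*pi/7)) + (exp(-2*I*pi/7)) + (exp(6*I*pi/7))] = 0/7 = 0
  <chi_1*chi_4, chi_2> = (1/7)[1*(1)*conj(1) + 1*(exp(-4*I*pi/7))*conj(exp(4*I*pi/7)) + 1*(exp(6*I*pi/7))*conj(exp(-6*I*pi/7)) + 1*(exp(2*I*pi/7))*conj(exp(-2*I*pi/7)) + 1*(exp(-2*I*pi/7))*conj(exp(2*I*pi/7)) + 1*(exp(-6*I*pi/7))*conj(exp(6*I*pi/7)) + 1*(exp(4*I*pi/7))*conj(exp(-4*I*pi/7))]
      = (1/7)[(1) + (exp(6*I*pi/7)) + (exp(-2*I*pi/7)) + (exp(4*I*pi/7)) + (exp(-4*I*pi/7)) + (exp(2*I*pi/7)) + (exp(-6*I*pi/7))] = 0/7 = 0
  <chi_1*chi_4, chi_3> = (1/7)[1*(1)*conj(1) + 1*(exp(-4*I*pi/7))*conj(exp(6*I*pi/7)) + 1*(exp(6*I*pi/7))*conj(exp(-2*I*pi/7)) + 1*(exp(2*I*pi/7))*conj(exp(4*I*pi/7)) + 1*(exp(-2*I*pi/7))*conj(exp(-4*I*pi/7)) + 1*(exp(-6*I*pi/7))*conj(exp(2*I*pi/7)) + 1*(exp(4*I*pi/7))*conj(exp(-6*I*pi/7))]
      = (1/7)[(1) + (exp(4*I*pi/7)) + (exp(-6*I*pi/7)) + (exp(-2*I*pi/7)) + (exp(2*I*pi/7)) + (exp(6*I*pi/7)) + (exp(-4*I*pi/7))] = 0/7 = 0
  <chi_1*chi_4, chi_4> = (1/7)[1*(1)*conj(1) + 1*(exp(-4*I*pi/7))*conj(exp(-6*I*pi/7)) + 1*(exp(6*I*pi/7))*conj(exp(2*I*pi/7)) + 1*(exp(2*I*pi/7))*conj(exp(-4*I*pi/7)) + 1*(exp(-2*I*pi/7))*conj(exp(4*I*pi/7)) + 1*(exp(-6*I*pi/7))*conj(exp(-2*I*pi/7)) + 1*(exp(4*I*pi/7))*conj(exp(6*I*pi/7))]
      = (1/7)[(1) + (exp(2*I*pi/7)) + (exp(4*I*pi/7)) + (exp(6*I*pi/7)) + (exp(-6*I*pi/7)) + (exp(-4*I*pi/7)) + (exp(-2*I*pi/7))] = 0/7 = 0
  <chi_1*chi_4, chi_5> = (1/7)[1*(1)*conj(1) + 1*(exp(-4*I*pi/7))*conj(exp(-4*I*pi/7)) + 1*(exp(6*I*pi/7))*conj(exp(6*I*pi/7)) + 1*(exp(2*I*pi/7))*conj(exp(2*I*pi/7)) + 1*(exp(-2*I*pi/7))*conj(exp(-2*I*pi/7)) + 1*(exp(-6*I*pi/7))*conj(exp(-6*I*pi/7)) + 1*(exp(4*I*pi/7))*conj(exp(4*I*pi/7))]
      = (1/7)[(1) + (1) + (1) + (1) + (1) + (1) + (1)] = 7/7 = 1
  <chi_1*chi_4, chi_6> = (1/7)[1*(1)*conj(1) + 1*(exp(-4*I*pi/7))*conj(exp(-2*I*pi/7)) + 1*(exp(6*I*pi/7))*conj(exp(-4*I*pi/7)) + 1*(exp(2*I*pi/7))*conj(exp(-6*I*pi/7)) + 1*(exp(-2*I*pi/7))*conj(exp(6*I*pi/7)) + 1*(exp(-6*I*pi/7))*conj(exp(4*I*pi/7)) + 1*(exp(4*I*pi/7))*conj(exp(2*I*pi/7))]
      = (1/7)[(1) + (exp(-2*I*pi/7)) + (exp(-4*I*pi/7)) + (exp(-6*I*pi/7)) + (exp(6*I*pi/7)) + (exp(4*I*pi/7)) + (exp(2*I*pi/7))] = 0/7 = 0
(Exp terms are combined using exp(i*s)*conj(exp(i*t)) = exp(i*(s-t)), and sums of them are collapsed using the identity that for every m > 1 the m distinct m-th roots of unity sum to 0, e.g. 1 + exp(2*I*pi/3) + exp(-2*I*pi/3) = 0.)
Hence the multiplicities are chi_5: 1. Dimension check: dim(chi_1)*dim(chi_4) = 1*1 = 1 and sum (mult * dim) = 1*1 = 1.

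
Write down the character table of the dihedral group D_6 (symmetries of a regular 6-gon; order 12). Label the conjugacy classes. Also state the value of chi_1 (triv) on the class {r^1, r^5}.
Conjugacy classes: {e} of size 1, {r^3} of size 1, {r^1, r^5} of size 2, {r^2, r^4} of size 2, {s, sr^2, ...} of size 3, {sr, sr^3, ...} of size 3.
Character table:
  irrep \ class              {e} (size 1)  {r^3} (size 1)  {r^1, r^5} (size 2)  {r^2, r^4} (size 2)  {s, sr^2, ...} (size 3)  {sr, sr^3, ...} (size 3)
  chi_1 (triv)               1             1               1                    1                    1                        1                       
  chi_2 (sign: r->1, s->-1)  1             1               1                    1                    -1                       -1                      
  chi_3 (r->-1, s->1)        1             -1              -1                   1                    1                        -1                      
  chi_4 (r->-1, s->-1)       1             -1              -1                   1                    -1                       1                       
  chi_5 (2d, j=1)            2             -2              1                    -1                   0                        0                       
  chi_6 (2d, j=2)            2             2               -1                   -1                   0                        0                       

Spot check: chi_1 (triv) on {r^1, r^5} = 1.

Argument: D_6 has order 2*6 = 12 with 6 conjugacy classes, hence 6 irreducibles. Sum of squared dims 1 + 1 + 1 + 1 + 4 + 4 = 12 = |G|. Linear characters come from the abelianisation; the 2-dimensional irreps have character r^k -> 2*cos(2*pi*j*k/6), reflections -> 0.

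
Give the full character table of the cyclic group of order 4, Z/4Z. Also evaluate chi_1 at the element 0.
Character table of Z/4Z (irreps indexed chi_0,...,chi_3 with chi_k(m) = zeta_4^(k*m), zeta_4 = exp(2*pi*i/4)):
  irrep \ class  {0} (size 1)  {1} (size 1)  {2} (size 1)  {3} (size 1)
  chi_0          1             1             1             1           
  chi_1          1             I             -1            -I          
  chi_2          1             -1            1             -1          
  chi_3          1             -I            -1            I           

Spot check: chi_1(0) = zeta_4^(1*0) = zeta_4^0 = 1.

Reasoning: Z/4Z is abelian, so all 4 irreducible complex representations are 1-dimensional. They are given by chi_k(m) = zeta_4^(k*m) for k = 0,...,3. Row orthogonality: sum_m chi_k(m) conj(chi_l(m)) = 4 * [k = l].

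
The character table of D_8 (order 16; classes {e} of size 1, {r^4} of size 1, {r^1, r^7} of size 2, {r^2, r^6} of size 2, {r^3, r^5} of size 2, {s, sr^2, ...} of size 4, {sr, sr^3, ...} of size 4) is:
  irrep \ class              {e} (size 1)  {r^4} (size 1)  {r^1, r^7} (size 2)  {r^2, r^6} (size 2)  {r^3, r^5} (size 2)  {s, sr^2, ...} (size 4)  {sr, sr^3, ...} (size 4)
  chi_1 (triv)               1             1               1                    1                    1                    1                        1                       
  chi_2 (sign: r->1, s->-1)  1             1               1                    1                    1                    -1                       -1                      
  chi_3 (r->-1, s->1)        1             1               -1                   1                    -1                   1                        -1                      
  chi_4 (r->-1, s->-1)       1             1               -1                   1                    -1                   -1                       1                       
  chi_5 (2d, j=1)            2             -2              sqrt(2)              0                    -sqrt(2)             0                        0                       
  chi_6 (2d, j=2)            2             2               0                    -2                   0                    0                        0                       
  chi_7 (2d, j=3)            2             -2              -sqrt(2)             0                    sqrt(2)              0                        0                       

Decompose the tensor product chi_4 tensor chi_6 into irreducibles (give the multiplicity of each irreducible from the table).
chi_4 tensor chi_6 = chi_6 (all other irreducibles have multiplicity 0).

The character of a tensor product is the pointwise product (chi_4 * chi_6)(C) = chi_4(C) * chi_6(C):
  {e}: (1)*(2), {r^4}: (1)*(2), {r^1, r^7}: (-1)*(0), {r^2, r^6}: (1)*(-2), {r^3, r^5}: (-1)*(0), {s, sr^2, ...}: (-1)*(0), {sr, sr^3, ...}: (1)*(0)
so (chi_4 * chi_6) takes values
  {e} -> 2, {r^4} -> 2, {r^1, r^7} -> 0, {r^2, r^6} -> -2, {r^3, r^5} -> 0, {s, sr^2, ...} -> 0, {sr, sr^3, ...} -> 0.
Now take the inner product of this character with each irreducible chi from the table, <chi_4*chi_6, chi> = (1/16) sum_C |C| (chi_4*chi_6)(C) conj(chi(C)):
  <chi_4*chi_6, chi_1> = (1/16)[1*(2)*conj(1) + 1*(2)*conj(1) + 2*(0)*conj(1) + 2*(-2)*conj(1) + 2*(0)*conj(1) + 4*(0)*conj(1) + 4*(0)*conj(1)]
      = (1/16)[(2) + (2) + (0) + (-4) + (0) + (0) + (0)] = 0/16 = 0
  <chi_4*chi_6, chi_2> = (1/16)[1*(2)*conj(1) + 1*(2)*conj(1) + 2*(0)*conj(1) + 2*(-2)*conj(1) + 2*(0)*conj(1) + 4*(0)*conj(-1) + 4*(0)*conj(-1)]
      = (1/16)[(2) + (2) + (0) + (-4) + (0) + (0) + (0)] = 0/16 = 0
  <chi_4*chi_6, chi_3> = (1/16)[1*(2)*conj(1) + 1*(2)*conj(1) + 2*(0)*conj(-1) + 2*(-2)*conj(1) + 2*(0)*conj(-1) + 4*(0)*conj(1) + 4*(0)*conj(-1)]
      = (1/16)[(2) + (2) + (0) + (-4) + (0) + (0) + (0)] = 0/16 = 0
  <chi_4*chi_6, chi_4> = (1/16)[1*(2)*conj(1) + 1*(2)*conj(1) + 2*(0)*conj(-1) + 2*(-2)*conj(1) + 2*(0)*conj(-1) + 4*(0)*conj(-1) + 4*(0)*conj(1)]
      = (1/16)[(2) + (2) + (0) + (-4) + (0) + (0) + (0)] = 0/16 = 0
  <chi_4*chi_6, chi_5> = (1/16)[1*(2)*conj(2) + 1*(2)*conj(-2) + 2*(0)*conj(sqrt(2)) + 2*(-2)*conj(0) + 2*(0)*conj(-sqrt(2)) + 4*(0)*conj(0) + 4*(0)*conj(0)]
      = (1/16)[(4) + (-4) + (0) + (0) + (0) + (0) + (0)] = 0/16 = 0
  <chi_4*chi_6, chi_6> = (1/16)[1*(2)*conj(2) + 1*(2)*conj(2) + 2*(0)*conj(0) + 2*(-2)*conj(-2) + 2*(0)*conj(0) + 4*(0)*conj(0) + 4*(0)*conj(0)]
      = (1/16)[(4) + (4) + (0) + (8) + (0) + (0) + (0)] = 16/16 = 1
  <chi_4*chi_6, chi_7> = (1/16)[1*(2)*conj(2) + 1*(2)*conj(-2) + 2*(0)*conj(-sqrt(2)) + 2*(-2)*conj(0) + 2*(0)*conj(sqrt(2)) + 4*(0)*conj(0) + 4*(0)*conj(0)]
      = (1/16)[(4) + (-4) + (0) + (0) + (0) + (0) + (0)] = 0/16 = 0
Hence the multiplicities are chi_6: 1. Dimension check: dim(chi_4)*dim(chi_6) = 1*2 = 2 and sum (mult * dim) = 1*2 = 2.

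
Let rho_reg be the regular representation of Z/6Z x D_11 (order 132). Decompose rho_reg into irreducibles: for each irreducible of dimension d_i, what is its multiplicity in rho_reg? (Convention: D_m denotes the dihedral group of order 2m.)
Each irreducible V_i of dimension d_i appears with multiplicity d_i, i.e. rho_reg = (direct sum over all irreducibles V_i) d_i V_i. The irreducible dimensions for Z/6Z x D_11 are 1, 1, 1, 1, 1, 1, 1, 1, 1, 1, 1, 1, 2, 2, 2, 2, 2, 2, 2, 2, 2, 2, 2, 2, 2, 2, 2, 2, 2, 2, 2, 2, 2, 2, 2, 2, 2, 2, 2, 2, 2, 2: 12 irreducibles of dimension 1, each with multiplicity 1; 30 irreducibles of dimension 2, each with multiplicity 2. Total dimension 12*1*1 + 30*2*2 = 132 = |G|.

Reasoning: General theorem: in the regular representation of a finite group G, each irreducible appears with multiplicity equal to its dimension. Check: dim(rho_reg) = sum d_i^2 = 1 + 1 + 1 + 1 + 1 + 1 + 1 + 1 + 1 + 1 + 1 + 1 + 4 + 4 + 4 + 4 + 4 + 4 + 4 + 4 + 4 + 4 + 4 + 4 + 4 + 4 + 4 + 4 + 4 + 4 + 4 + 4 + 4 + 4 + 4 + 4 + 4 + 4 + 4 + 4 + 4 + 4 = 132 = |G|.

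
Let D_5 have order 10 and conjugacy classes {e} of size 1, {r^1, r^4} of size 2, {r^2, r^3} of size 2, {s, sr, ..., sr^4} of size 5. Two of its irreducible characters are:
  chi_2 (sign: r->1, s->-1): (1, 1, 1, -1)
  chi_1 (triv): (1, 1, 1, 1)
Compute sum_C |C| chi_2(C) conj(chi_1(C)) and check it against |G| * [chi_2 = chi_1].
Sum = 0; so <chi_2, chi_1> = 0 (distinct irreducibles are orthogonal).

Compute term by term over conjugacy classes (|C| * chi_2(C) * conj(chi_1(C))):
  1*(1)*conj(1) + 2*(1)*conj(1) + 2*(1)*conj(1) + 5*(-1)*conj(1)
  = (1) + (2) + (2) + (-5)
  = 0.
Dividing by |G| = 10 gives 0/10 = 0, matching the row-orthogonality relation <chi_2, chi_1> = [chi_2 = chi_1].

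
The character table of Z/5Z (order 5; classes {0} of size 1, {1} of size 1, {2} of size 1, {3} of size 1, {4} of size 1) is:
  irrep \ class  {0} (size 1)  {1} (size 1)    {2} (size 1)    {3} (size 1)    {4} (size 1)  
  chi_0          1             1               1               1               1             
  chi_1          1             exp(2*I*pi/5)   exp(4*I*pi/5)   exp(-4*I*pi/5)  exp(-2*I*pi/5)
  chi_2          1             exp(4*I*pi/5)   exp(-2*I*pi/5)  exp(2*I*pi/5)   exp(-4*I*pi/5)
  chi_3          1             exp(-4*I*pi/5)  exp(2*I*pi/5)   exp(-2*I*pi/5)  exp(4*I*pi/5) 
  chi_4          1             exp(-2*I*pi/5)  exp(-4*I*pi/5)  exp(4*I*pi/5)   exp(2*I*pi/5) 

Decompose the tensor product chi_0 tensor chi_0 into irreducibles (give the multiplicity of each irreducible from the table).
chi_0 tensor chi_0 = chi_0 (all other irreducibles have multiplicity 0).

Why: The character of a tensor product is the pointwise product (chi_0 * chi_0)(C) = chi_0(C) * chi_0(C):
  {0}: (1)*(1), {1}: (1)*(1), {2}: (1)*(1), {3}: (1)*(1), {4}: (1)*(1)
so (chi_0 * chi_0) takes values
  {0} -> 1, {1} -> 1, {2} -> 1, {3} -> 1, {4} -> 1.
Now take the inner product of this character with each irreducible chi from the table, <chi_0*chi_0, chi> = (1/5) sum_C |C| (chi_0*chi_0)(C) conj(chi(C)):
  <chi_0*chi_0, chi_0> = (1/5)[1*(1)*conj(1) + 1*(1)*conj(1) + 1*(1)*conj(1) + 1*(1)*conj(1) + 1*(1)*conj(1)]
      = (1/5)[(1) + (1) + (1) + (1) + (1)] = 5/5 = 1
  <chi_0*chi_0, chi_1> = (1/5)[1*(1)*conj(1) + 1*(1)*conj(exp(2*I*pi/5)) + 1*(1)*conj(exp(4*I*pi/5)) + 1*(1)*conj(exp(-4*I*pi/5)) + 1*(1)*conj(exp(-2*I*pi/5))]
      = (1/5)[(1) + (exp(-2*I*pi/5)) + (exp(-4*I*pi/5)) + (exp(4*I*pi/5)) + (exp(2*I*pi/5))] = 0/5 = 0
  <chi_0*chi_0, chi_2> = (1/5)[1*(1)*conj(1) + 1*(1)*conj(exp(4*I*pi/5)) + 1*(1)*conj(exp(-2*I*pi/5)) + 1*(1)*conj(exp(2*I*pi/5)) + 1*(1)*conj(exp(-4*I*pi/5))]
      = (1/5)[(1) + (exp(-4*I*pi/5)) + (exp(2*I*pi/5)) + (exp(-2*I*pi/5)) + (exp(4*I*pi/5))] = 0/5 = 0
  <chi_0*chi_0, chi_3> = (1/5)[1*(1)*conj(1) + 1*(1)*conj(exp(-4*I*pi/5)) + 1*(1)*conj(exp(2*I*pi/5)) + 1*(1)*conj(exp(-2*I*pi/5)) + 1*(1)*conj(exp(4*I*pi/5))]
      = (1/5)[(1) + (exp(4*I*pi/5)) + (exp(-2*I*pi/5)) + (exp(2*I*pi/5)) + (exp(-4*I*pi/5))] = 0/5 = 0
  <chi_0*chi_0, chi_4> = (1/5)[1*(1)*conj(1) + 1*(1)*conj(exp(-2*I*pi/5)) + 1*(1)*conj(exp(-4*I*pi/5)) + 1*(1)*conj(exp(4*I*pi/5)) + 1*(1)*conj(exp(2*I*pi/5))]
      = (1/5)[(1) + (exp(2*I*pi/5)) + (exp(4*I*pi/5)) + (exp(-4*I*pi/5)) + (exp(-2*I*pi/5))] = 0/5 = 0
(Exp terms are combined using exp(i*s)*conj(exp(i*t)) = exp(i*(s-t)), and sums of them are collapsed using the identity that for every m > 1 the m distinct m-th roots of unity sum to 0, e.g. 1 + exp(2*I*pi/3) + exp(-2*I*pi/3) = 0.)
Hence the multiplicities are chi_0: 1. Dimension check: dim(chi_0)*dim(chi_0) = 1*1 = 1 and sum (mult * dim) = 1*1 = 1.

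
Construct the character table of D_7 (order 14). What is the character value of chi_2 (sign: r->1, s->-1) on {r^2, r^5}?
Conjugacy classes: {e} of size 1, {r^1, r^6} of size 2, {r^2, r^5} of size 2, {r^3, r^4} of size 2, {s, sr, ..., sr^6} of size 7.
Character table:
  irrep \ class              {e} (size 1)  {r^1, r^6} (size 2)  {r^2, r^5} (size 2)  {r^3, r^4} (size 2)  {s, sr, ..., sr^6} (size 7)
  chi_1 (triv)               1             1                    1                    1                    1                          
  chi_2 (sign: r->1, s->-1)  1             1                    1                    1                    -1                         
  chi_3 (2d, j=1)            2             2*cos(2*pi/7)        -2*cos(3*pi/7)       -2*cos(pi/7)         0                          
  chi_4 (2d, j=2)            2             -2*cos(3*pi/7)       -2*cos(pi/7)         2*cos(2*pi/7)        0                          
  chi_5 (2d, j=3)            2             -2*cos(pi/7)         2*cos(2*pi/7)        -2*cos(3*pi/7)       0                          

Spot check: chi_2 (sign: r->1, s->-1) on {r^2, r^5} = 1.

Justification: D_7 has order 2*7 = 14 with 5 conjugacy classes, hence 5 irreducibles. Sum of squared dims 1 + 1 + 4 + 4 + 4 = 14 = |G|. Linear characters come from the abelianisation; the 2-dimensional irreps have character r^k -> 2*cos(2*pi*j*k/7), reflections -> 0.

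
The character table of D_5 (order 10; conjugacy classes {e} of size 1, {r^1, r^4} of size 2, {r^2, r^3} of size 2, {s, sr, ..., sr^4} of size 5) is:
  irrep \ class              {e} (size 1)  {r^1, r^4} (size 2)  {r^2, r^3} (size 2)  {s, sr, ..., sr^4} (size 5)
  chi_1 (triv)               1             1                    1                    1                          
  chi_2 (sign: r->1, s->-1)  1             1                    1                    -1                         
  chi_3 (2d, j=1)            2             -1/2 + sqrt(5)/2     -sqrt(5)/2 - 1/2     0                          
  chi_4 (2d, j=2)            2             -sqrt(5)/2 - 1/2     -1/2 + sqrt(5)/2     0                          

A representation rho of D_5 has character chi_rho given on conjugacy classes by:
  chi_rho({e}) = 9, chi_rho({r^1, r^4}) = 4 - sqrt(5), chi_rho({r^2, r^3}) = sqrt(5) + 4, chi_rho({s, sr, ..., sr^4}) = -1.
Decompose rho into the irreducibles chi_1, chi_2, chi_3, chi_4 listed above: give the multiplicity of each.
Multiplicities: chi_1: 2, chi_2: 3, chi_3: 0, chi_4: 2.

Derivation: Use <chi_rho, chi> = (1/|G|) sum_C |C| * chi_rho(C) * conj(chi(C)) with |G| = 10 for each irreducible chi in the table:
  <chi_rho, chi_1> = (1/10)[1*(9)*conj(1) + 2*(4 - sqrt(5))*conj(1) + 2*(sqrt(5) + 4)*conj(1) + 5*(-1)*conj(1)]
      = (1/10)[(9) + (8 - 2*sqrt(5)) + (2*sqrt(5) + 8) + (-5)] = 20/10 = 2
  <chi_rho, chi_2> = (1/10)[1*(9)*conj(1) + 2*(4 - sqrt(5))*conj(1) + 2*(sqrt(5) + 4)*conj(1) + 5*(-1)*conj(-1)]
      = (1/10)[(9) + (8 - 2*sqrt(5)) + (2*sqrt(5) + 8) + (5)] = 30/10 = 3
  <chi_rho, chi_3> = (1/10)[1*(9)*conj(2) + 2*(4 - sqrt(5))*conj(-1/2 + sqrt(5)/2) + 2*(sqrt(5) + 4)*conj(-sqrt(5)/2 - 1/2) + 5*(-1)*conj(0)]
      = (1/10)[(18) + (-9 + 5*sqrt(5)) + (-5*sqrt(5) - 9) + (0)] = 0/10 = 0
  <chi_rho, chi_4> = (1/10)[1*(9)*conj(2) + 2*(4 - sqrt(5))*conj(-sqrt(5)/2 - 1/2) + 2*(sqrt(5) + 4)*conj(-1/2 + sqrt(5)/2) + 5*(-1)*conj(0)]
      = (1/10)[(18) + (1 - 3*sqrt(5)) + (1 + 3*sqrt(5)) + (0)] = 20/10 = 2
Dimension check: dim(rho) = sum (mult * dim) = 2*1 + 3*1 + 0*2 + 2*2 = 9 = chi_rho(e) = 9.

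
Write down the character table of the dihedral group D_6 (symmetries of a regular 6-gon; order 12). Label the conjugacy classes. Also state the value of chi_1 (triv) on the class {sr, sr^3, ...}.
Conjugacy classes: {e} of size 1, {r^3} of size 1, {r^1, r^5} of size 2, {r^2, r^4} of size 2, {s, sr^2, ...} of size 3, {sr, sr^3, ...} of size 3.
Character table:
  irrep \ class              {e} (size 1)  {r^3} (size 1)  {r^1, r^5} (size 2)  {r^2, r^4} (size 2)  {s, sr^2, ...} (size 3)  {sr, sr^3, ...} (size 3)
  chi_1 (triv)               1             1               1                    1                    1                        1                       
  chi_2 (sign: r->1, s->-1)  1             1               1                    1                    -1                       -1                      
  chi_3 (r->-1, s->1)        1             -1              -1                   1                    1                        -1                      
  chi_4 (r->-1, s->-1)       1             -1              -1                   1                    -1                       1                       
  chi_5 (2d, j=1)            2             -2              1                    -1                   0                        0                       
  chi_6 (2d, j=2)            2             2               -1                   -1                   0                        0                       

Spot check: chi_1 (triv) on {sr, sr^3, ...} = 1.

Details: D_6 has order 2*6 = 12 with 6 conjugacy classes, hence 6 irreducibles. Sum of squared dims 1 + 1 + 1 + 1 + 4 + 4 = 12 = |G|. Linear characters come from the abelianisation; the 2-dimensional irreps have character r^k -> 2*cos(2*pi*j*k/6), reflections -> 0.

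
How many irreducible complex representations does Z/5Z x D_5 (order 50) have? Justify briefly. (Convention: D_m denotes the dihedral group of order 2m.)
20

Working: The number of irreducible complex representations of a finite group equals its number of conjugacy classes. For a direct product, #classes(G x H) = #classes(G) * #classes(H). Z/5Z has 5 classes (abelian), D_5 has 4 classes, so 5 * 4 = 20, so Z/5Z x D_5 (order 50) has exactly 20 irreducible complex representations.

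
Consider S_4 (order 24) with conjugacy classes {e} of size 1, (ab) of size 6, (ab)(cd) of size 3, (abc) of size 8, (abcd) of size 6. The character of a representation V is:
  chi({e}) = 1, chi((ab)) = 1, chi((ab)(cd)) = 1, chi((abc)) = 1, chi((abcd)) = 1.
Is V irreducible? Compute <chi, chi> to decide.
Irreducible: <chi, chi> = 1.

Explanation: <chi, chi> = (1/|G|) sum_C |C| * |chi(C)|^2 = (1/24)[1*|1|^2 + 6*|1|^2 + 3*|1|^2 + 8*|1|^2 + 6*|1|^2]
  = (1/24)[(1) + (6) + (3) + (8) + (6)] = 24/24 = 1.
A character is irreducible iff <chi, chi> = 1, so this representation is irreducible.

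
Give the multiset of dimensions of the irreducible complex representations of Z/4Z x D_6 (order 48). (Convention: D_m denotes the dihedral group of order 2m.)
Dimensions: 1, 1, 1, 1, 1, 1, 1, 1, 1, 1, 1, 1, 1, 1, 1, 1, 2, 2, 2, 2, 2, 2, 2, 2

Explanation: There are 24 irreducibles (= number of conjugacy classes). Their dimensions d_i satisfy sum d_i^2 = |G| = 48: 1 + 1 + 1 + 1 + 1 + 1 + 1 + 1 + 1 + 1 + 1 + 1 + 1 + 1 + 1 + 1 + 4 + 4 + 4 + 4 + 4 + 4 + 4 + 4 = 48. (For the product with Z/4Z: each of the 4 1-dim characters of Z/4Z tensors with each irrep of D_6, giving 4 copies of each D_6-dimension.)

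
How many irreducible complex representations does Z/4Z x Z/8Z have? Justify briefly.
32

Why: The number of irreducible complex representations of a finite group equals its number of conjugacy classes. Z/4Z x Z/8Z is abelian of order 32, so every element is its own conjugacy class: 32 classes, so Z/4Z x Z/8Z (order 32) has exactly 32 irreducible complex representations.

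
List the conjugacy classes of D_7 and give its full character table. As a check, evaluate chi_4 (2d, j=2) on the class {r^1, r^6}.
Conjugacy classes: {e} of size 1, {r^1, r^6} of size 2, {r^2, r^5} of size 2, {r^3, r^4} of size 2, {s, sr, ..., sr^6} of size 7.
Character table:
  irrep \ class              {e} (size 1)  {r^1, r^6} (size 2)  {r^2, r^5} (size 2)  {r^3, r^4} (size 2)  {s, sr, ..., sr^6} (size 7)
  chi_1 (triv)               1             1                    1                    1                    1                          
  chi_2 (sign: r->1, s->-1)  1             1                    1                    1                    -1                         
  chi_3 (2d, j=1)            2             2*cos(2*pi/7)        -2*cos(3*pi/7)       -2*cos(pi/7)         0                          
  chi_4 (2d, j=2)            2             -2*cos(3*pi/7)       -2*cos(pi/7)         2*cos(2*pi/7)        0                          
  chi_5 (2d, j=3)            2             -2*cos(pi/7)         2*cos(2*pi/7)        -2*cos(3*pi/7)       0                          

Spot check: chi_4 (2d, j=2) on {r^1, r^6} = -2*cos(3*pi/7).

Justification: D_7 has order 2*7 = 14 with 5 conjugacy classes, hence 5 irreducibles. Sum of squared dims 1 + 1 + 4 + 4 + 4 = 14 = |G|. Linear characters come from the abelianisation; the 2-dimensional irreps have character r^k -> 2*cos(2*pi*j*k/7), reflections -> 0.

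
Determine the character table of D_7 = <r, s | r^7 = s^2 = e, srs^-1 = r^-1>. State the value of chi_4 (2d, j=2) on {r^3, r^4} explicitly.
Conjugacy classes: {e} of size 1, {r^1, r^6} of size 2, {r^2, r^5} of size 2, {r^3, r^4} of size 2, {s, sr, ..., sr^6} of size 7.
Character table:
  irrep \ class              {e} (size 1)  {r^1, r^6} (size 2)  {r^2, r^5} (size 2)  {r^3, r^4} (size 2)  {s, sr, ..., sr^6} (size 7)
  chi_1 (triv)               1             1                    1                    1                    1                          
  chi_2 (sign: r->1, s->-1)  1             1                    1                    1                    -1                         
  chi_3 (2d, j=1)            2             2*cos(2*pi/7)        -2*cos(3*pi/7)       -2*cos(pi/7)         0                          
  chi_4 (2d, j=2)            2             -2*cos(3*pi/7)       -2*cos(pi/7)         2*cos(2*pi/7)        0                          
  chi_5 (2d, j=3)            2             -2*cos(pi/7)         2*cos(2*pi/7)        -2*cos(3*pi/7)       0                          

Spot check: chi_4 (2d, j=2) on {r^3, r^4} = 2*cos(2*pi/7).

Argument: D_7 has order 2*7 = 14 with 5 conjugacy classes, hence 5 irreducibles. Sum of squared dims 1 + 1 + 4 + 4 + 4 = 14 = |G|. Linear characters come from the abelianisation; the 2-dimensional irreps have character r^k -> 2*cos(2*pi*j*k/7), reflections -> 0.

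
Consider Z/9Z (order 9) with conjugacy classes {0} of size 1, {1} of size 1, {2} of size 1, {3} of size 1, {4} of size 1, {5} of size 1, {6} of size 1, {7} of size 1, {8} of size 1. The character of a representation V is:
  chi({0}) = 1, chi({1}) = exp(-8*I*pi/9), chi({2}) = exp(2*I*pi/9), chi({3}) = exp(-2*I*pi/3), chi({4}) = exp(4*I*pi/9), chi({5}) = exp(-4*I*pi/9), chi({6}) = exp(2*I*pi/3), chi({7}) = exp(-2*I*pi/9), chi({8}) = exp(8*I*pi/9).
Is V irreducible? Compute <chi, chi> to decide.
Irreducible: <chi, chi> = 1.

Reasoning: <chi, chi> = (1/|G|) sum_C |C| * |chi(C)|^2 = (1/9)[1*|1|^2 + 1*|exp(-8*I*pi/9)|^2 + 1*|exp(2*I*pi/9)|^2 + 1*|exp(-2*I*pi/3)|^2 + 1*|exp(4*I*pi/9)|^2 + 1*|exp(-4*I*pi/9)|^2 + 1*|exp(2*I*pi/3)|^2 + 1*|exp(-2*I*pi/9)|^2 + 1*|exp(8*I*pi/9)|^2]
  = (1/9)[(1) + (1) + (1) + (1) + (1) + (1) + (1) + (1) + (1)] = 9/9 = 1.
(Exp terms are combined using exp(i*s)*conj(exp(i*t)) = exp(i*(s-t)), and sums of them are collapsed using the identity that for every m > 1 the m distinct m-th roots of unity sum to 0, e.g. 1 + exp(2*I*pi/3) + exp(-2*I*pi/3) = 0.)
A character is irreducible iff <chi, chi> = 1, so this representation is irreducible.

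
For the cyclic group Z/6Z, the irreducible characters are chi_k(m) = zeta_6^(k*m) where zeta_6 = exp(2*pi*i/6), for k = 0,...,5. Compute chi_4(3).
chi_4(3) = zeta_6^12 = 1

chi_4(3) = zeta_6^(4*3) = zeta_6^12. Since zeta_6^6 = 1, this equals zeta_6^0 = exp(2*pi*i*0/6) = 1.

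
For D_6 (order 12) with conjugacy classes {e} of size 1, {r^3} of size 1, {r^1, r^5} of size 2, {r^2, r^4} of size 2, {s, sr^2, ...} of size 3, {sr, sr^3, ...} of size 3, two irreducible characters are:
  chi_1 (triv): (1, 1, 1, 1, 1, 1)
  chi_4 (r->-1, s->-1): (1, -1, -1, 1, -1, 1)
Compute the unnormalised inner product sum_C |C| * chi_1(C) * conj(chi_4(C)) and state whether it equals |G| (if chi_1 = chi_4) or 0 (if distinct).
Sum = 0; so <chi_1, chi_4> = 0 (distinct irreducibles are orthogonal).

Details: Compute term by term over conjugacy classes (|C| * chi_1(C) * conj(chi_4(C))):
  1*(1)*conj(1) + 1*(1)*conj(-1) + 2*(1)*conj(-1) + 2*(1)*conj(1) + 3*(1)*conj(-1) + 3*(1)*conj(1)
  = (1) + (-1) + (-2) + (2) + (-3) + (3)
  = 0.
Dividing by |G| = 12 gives 0/12 = 0, matching the row-orthogonality relation <chi_1, chi_4> = [chi_1 = chi_4].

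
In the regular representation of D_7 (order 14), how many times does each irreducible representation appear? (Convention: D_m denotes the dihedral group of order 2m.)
Each irreducible V_i of dimension d_i appears with multiplicity d_i, i.e. rho_reg = (direct sum over all irreducibles V_i) d_i V_i. The irreducible dimensions for D_7 are 1, 1, 2, 2, 2: 2 irreducibles of dimension 1, each with multiplicity 1; 3 irreducibles of dimension 2, each with multiplicity 2. Total dimension 2*1*1 + 3*2*2 = 14 = |G|.

Proof sketch: General theorem: in the regular representation of a finite group G, each irreducible appears with multiplicity equal to its dimension. Check: dim(rho_reg) = sum d_i^2 = 1 + 1 + 4 + 4 + 4 = 14 = |G|.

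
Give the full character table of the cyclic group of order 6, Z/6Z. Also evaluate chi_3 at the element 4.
Character table of Z/6Z (irreps indexed chi_0,...,chi_5 with chi_k(m) = zeta_6^(k*m), zeta_6 = exp(2*pi*i/6)):
  irrep \ class  {0} (size 1)  {1} (size 1)    {2} (size 1)    {3} (size 1)  {4} (size 1)    {5} (size 1)  
  chi_0          1             1               1               1             1               1             
  chi_1          1             exp(I*pi/3)     exp(2*I*pi/3)   -1            exp(-2*I*pi/3)  exp(-I*pi/3)  
  chi_2          1             exp(2*I*pi/3)   exp(-2*I*pi/3)  1             exp(2*I*pi/3)   exp(-2*I*pi/3)
  chi_3          1             -1              1               -1            1               -1            
  chi_4          1             exp(-2*I*pi/3)  exp(2*I*pi/3)   1             exp(-2*I*pi/3)  exp(2*I*pi/3) 
  chi_5          1             exp(-I*pi/3)    exp(-2*I*pi/3)  -1            exp(2*I*pi/3)   exp(I*pi/3)   

Spot check: chi_3(4) = zeta_6^(3*4) = zeta_6^12 = 1.

Solution. Z/6Z is abelian, so all 6 irreducible complex representations are 1-dimensional. They are given by chi_k(m) = zeta_6^(k*m) for k = 0,...,5. Row orthogonality: sum_m chi_k(m) conj(chi_l(m)) = 6 * [k = l].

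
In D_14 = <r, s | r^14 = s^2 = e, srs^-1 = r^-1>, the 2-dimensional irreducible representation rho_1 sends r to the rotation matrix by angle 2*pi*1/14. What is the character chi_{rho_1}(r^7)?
chi_{rho_1}(r^7) = 2*cos(2*pi*1*7/14) = -2

Explanation: rho_1(r^7) is rotation by angle 2*pi*1*7/14, whose trace is 2*cos(2*pi*1*7/14) = -2.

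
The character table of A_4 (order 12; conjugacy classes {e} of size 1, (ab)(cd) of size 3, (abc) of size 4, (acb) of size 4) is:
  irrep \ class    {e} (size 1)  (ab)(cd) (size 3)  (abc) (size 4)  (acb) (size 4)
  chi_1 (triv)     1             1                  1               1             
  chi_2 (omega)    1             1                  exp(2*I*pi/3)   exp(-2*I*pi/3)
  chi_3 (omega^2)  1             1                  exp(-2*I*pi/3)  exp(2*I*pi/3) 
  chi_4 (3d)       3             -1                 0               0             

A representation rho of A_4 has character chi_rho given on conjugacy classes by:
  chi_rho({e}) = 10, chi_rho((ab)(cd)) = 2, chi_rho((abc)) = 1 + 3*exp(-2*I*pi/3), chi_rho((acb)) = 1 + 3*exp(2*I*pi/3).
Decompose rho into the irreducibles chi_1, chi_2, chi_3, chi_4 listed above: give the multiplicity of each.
Multiplicities: chi_1: 1, chi_2: 0, chi_3: 3, chi_4: 2.

Why: Use <chi_rho, chi> = (1/|G|) sum_C |C| * chi_rho(C) * conj(chi(C)) with |G| = 12 for each irreducible chi in the table:
  <chi_rho, chi_1> = (1/12)[1*(10)*conj(1) + 3*(2)*conj(1) + 4*(1 + 3*exp(-2*I*pi/3))*conj(1) + 4*(1 + 3*exp(2*I*pi/3))*conj(1)]
      = (1/12)[(10) + (6) + (4 + 12*exp(-2*I*pi/3)) + (4 + 12*exp(2*I*pi/3))] = 12/12 = 1
  <chi_rho, chi_2> = (1/12)[1*(10)*conj(1) + 3*(2)*conj(1) + 4*(1 + 3*exp(-2*I*pi/3))*conj(exp(2*I*pi/3)) + 4*(1 + 3*exp(2*I*pi/3))*conj(exp(-2*I*pi/3))]
      = (1/12)[(10) + (6) + (4*exp(-2*I*pi/3) + 12*exp(2*I*pi/3)) + (12*exp(-2*I*pi/3) + 4*exp(2*I*pi/3))] = 0/12 = 0
  <chi_rho, chi_3> = (1/12)[1*(10)*conj(1) + 3*(2)*conj(1) + 4*(1 + 3*exp(-2*I*pi/3))*conj(exp(-2*I*pi/3)) + 4*(1 + 3*exp(2*I*pi/3))*conj(exp(2*I*pi/3))]
      = (1/12)[(10) + (6) + (12 + 4*exp(2*I*pi/3)) + (12 + 4*exp(-2*I*pi/3))] = 36/12 = 3
  <chi_rho, chi_4> = (1/12)[1*(10)*conj(3) + 3*(2)*conj(-1) + 4*(1 + 3*exp(-2*I*pi/3))*conj(0) + 4*(1 + 3*exp(2*I*pi/3))*conj(0)]
      = (1/12)[(30) + (-6) + (0) + (0)] = 24/12 = 2
(Exp terms are combined using exp(i*s)*conj(exp(i*t)) = exp(i*(s-t)), and sums of them are collapsed using the identity that for every m > 1 the m distinct m-th roots of unity sum to 0, e.g. 1 + exp(2*I*pi/3) + exp(-2*I*pi/3) = 0.)
Dimension check: dim(rho) = sum (mult * dim) = 1*1 + 0*1 + 3*1 + 2*3 = 10 = chi_rho(e) = 10.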